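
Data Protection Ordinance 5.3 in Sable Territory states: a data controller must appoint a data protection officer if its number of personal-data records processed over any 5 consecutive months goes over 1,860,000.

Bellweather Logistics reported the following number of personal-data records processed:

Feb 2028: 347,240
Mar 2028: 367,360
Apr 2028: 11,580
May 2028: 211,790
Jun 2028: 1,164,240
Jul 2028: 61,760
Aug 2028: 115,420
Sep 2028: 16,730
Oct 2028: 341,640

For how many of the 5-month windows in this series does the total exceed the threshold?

1

Feb 2028–Jun 2028: 347,240 + 367,360 + 11,580 + 211,790 + 1,164,240 = 2,102,210 (over)
Mar 2028–Jul 2028: 367,360 + 11,580 + 211,790 + 1,164,240 + 61,760 = 1,816,730 (under)
Apr 2028–Aug 2028: 11,580 + 211,790 + 1,164,240 + 61,760 + 115,420 = 1,564,790 (under)
May 2028–Sep 2028: 211,790 + 1,164,240 + 61,760 + 115,420 + 16,730 = 1,569,940 (under)
Jun 2028–Oct 2028: 1,164,240 + 61,760 + 115,420 + 16,730 + 341,640 = 1,699,790 (under)
1 window exceeds the threshold.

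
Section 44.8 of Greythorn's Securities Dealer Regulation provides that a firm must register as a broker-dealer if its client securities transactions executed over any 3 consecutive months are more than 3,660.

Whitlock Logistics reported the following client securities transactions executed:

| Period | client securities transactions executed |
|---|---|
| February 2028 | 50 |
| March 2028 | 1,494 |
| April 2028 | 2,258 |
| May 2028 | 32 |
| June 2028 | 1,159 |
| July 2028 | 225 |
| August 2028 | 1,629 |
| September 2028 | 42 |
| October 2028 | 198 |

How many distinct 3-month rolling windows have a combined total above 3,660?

February 2028–April 2028: 50 + 1,494 + 2,258 = 3,802 (over)
March 2028–May 2028: 1,494 + 2,258 + 32 = 3,784 (over)
April 2028–June 2028: 2,258 + 32 + 1,159 = 3,449 (under)
May 2028–July 2028: 32 + 1,159 + 225 = 1,416 (under)
June 2028–August 2028: 1,159 + 225 + 1,629 = 3,013 (under)
July 2028–September 2028: 225 + 1,629 + 42 = 1,896 (under)
August 2028–October 2028: 1,629 + 42 + 198 = 1,869 (under)
2 windows exceed the threshold.

2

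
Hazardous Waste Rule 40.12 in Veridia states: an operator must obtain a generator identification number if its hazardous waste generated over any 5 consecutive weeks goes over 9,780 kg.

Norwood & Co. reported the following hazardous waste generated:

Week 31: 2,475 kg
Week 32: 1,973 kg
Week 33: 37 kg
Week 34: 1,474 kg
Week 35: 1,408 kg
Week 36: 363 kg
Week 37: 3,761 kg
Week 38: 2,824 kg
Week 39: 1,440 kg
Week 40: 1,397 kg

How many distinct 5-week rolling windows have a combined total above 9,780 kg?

Week 31–Week 35: 2,475 kg + 1,973 kg + 37 kg + 1,474 kg + 1,408 kg = 7,367 kg (under)
Week 32–Week 36: 1,973 kg + 37 kg + 1,474 kg + 1,408 kg + 363 kg = 5,255 kg (under)
Week 33–Week 37: 37 kg + 1,474 kg + 1,408 kg + 363 kg + 3,761 kg = 7,043 kg (under)
Week 34–Week 38: 1,474 kg + 1,408 kg + 363 kg + 3,761 kg + 2,824 kg = 9,830 kg (over)
Week 35–Week 39: 1,408 kg + 363 kg + 3,761 kg + 2,824 kg + 1,440 kg = 9,796 kg (over)
Week 36–Week 40: 363 kg + 3,761 kg + 2,824 kg + 1,440 kg + 1,397 kg = 9,785 kg (over)
3 windows exceed the threshold.

3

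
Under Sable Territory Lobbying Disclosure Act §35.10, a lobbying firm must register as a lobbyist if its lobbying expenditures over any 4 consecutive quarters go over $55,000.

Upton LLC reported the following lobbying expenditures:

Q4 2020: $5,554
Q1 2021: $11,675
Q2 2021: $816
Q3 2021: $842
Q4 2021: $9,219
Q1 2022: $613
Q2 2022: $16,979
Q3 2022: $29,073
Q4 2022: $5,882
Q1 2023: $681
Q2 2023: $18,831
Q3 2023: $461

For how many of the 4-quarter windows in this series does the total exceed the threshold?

Q4 2020–Q3 2021: $5,554 + $11,675 + $816 + $842 = $18,887 (under)
Q1 2021–Q4 2021: $11,675 + $816 + $842 + $9,219 = $22,552 (under)
Q2 2021–Q1 2022: $816 + $842 + $9,219 + $613 = $11,490 (under)
Q3 2021–Q2 2022: $842 + $9,219 + $613 + $16,979 = $27,653 (under)
Q4 2021–Q3 2022: $9,219 + $613 + $16,979 + $29,073 = $55,884 (over)
Q1 2022–Q4 2022: $613 + $16,979 + $29,073 + $5,882 = $52,547 (under)
Q2 2022–Q1 2023: $16,979 + $29,073 + $5,882 + $681 = $52,615 (under)
Q3 2022–Q2 2023: $29,073 + $5,882 + $681 + $18,831 = $54,467 (under)
Q4 2022–Q3 2023: $5,882 + $681 + $18,831 + $461 = $25,855 (under)
1 window exceeds the threshold.

1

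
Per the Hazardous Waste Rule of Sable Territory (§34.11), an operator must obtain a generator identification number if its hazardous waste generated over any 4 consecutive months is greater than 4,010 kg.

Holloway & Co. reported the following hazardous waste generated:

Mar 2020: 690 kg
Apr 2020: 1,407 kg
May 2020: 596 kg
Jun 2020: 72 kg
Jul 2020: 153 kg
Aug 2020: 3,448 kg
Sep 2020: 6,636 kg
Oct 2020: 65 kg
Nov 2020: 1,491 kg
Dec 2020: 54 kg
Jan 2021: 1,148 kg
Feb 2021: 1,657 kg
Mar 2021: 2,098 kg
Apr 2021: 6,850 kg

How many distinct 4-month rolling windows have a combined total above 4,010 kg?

8

Mar 2020–Jun 2020: 690 kg + 1,407 kg + 596 kg + 72 kg = 2,765 kg (under)
Apr 2020–Jul 2020: 1,407 kg + 596 kg + 72 kg + 153 kg = 2,228 kg (under)
May 2020–Aug 2020: 596 kg + 72 kg + 153 kg + 3,448 kg = 4,269 kg (over)
Jun 2020–Sep 2020: 72 kg + 153 kg + 3,448 kg + 6,636 kg = 10,309 kg (over)
Jul 2020–Oct 2020: 153 kg + 3,448 kg + 6,636 kg + 65 kg = 10,302 kg (over)
Aug 2020–Nov 2020: 3,448 kg + 6,636 kg + 65 kg + 1,491 kg = 11,640 kg (over)
Sep 2020–Dec 2020: 6,636 kg + 65 kg + 1,491 kg + 54 kg = 8,246 kg (over)
Oct 2020–Jan 2021: 65 kg + 1,491 kg + 54 kg + 1,148 kg = 2,758 kg (under)
Nov 2020–Feb 2021: 1,491 kg + 54 kg + 1,148 kg + 1,657 kg = 4,350 kg (over)
Dec 2020–Mar 2021: 54 kg + 1,148 kg + 1,657 kg + 2,098 kg = 4,957 kg (over)
Jan 2021–Apr 2021: 1,148 kg + 1,657 kg + 2,098 kg + 6,850 kg = 11,753 kg (over)
8 windows exceed the threshold.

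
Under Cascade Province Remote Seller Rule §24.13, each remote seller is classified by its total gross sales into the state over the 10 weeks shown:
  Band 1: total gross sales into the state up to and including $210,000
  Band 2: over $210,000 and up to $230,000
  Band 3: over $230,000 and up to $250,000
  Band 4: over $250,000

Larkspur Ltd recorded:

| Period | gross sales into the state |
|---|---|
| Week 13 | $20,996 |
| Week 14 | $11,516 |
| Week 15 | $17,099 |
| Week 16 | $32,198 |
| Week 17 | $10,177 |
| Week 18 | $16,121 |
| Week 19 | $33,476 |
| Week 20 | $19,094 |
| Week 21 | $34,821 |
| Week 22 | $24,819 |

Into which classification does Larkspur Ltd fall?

Total gross sales into the state: $20,996 + $11,516 + $17,099 + $32,198 + $10,177 + $16,121 + $33,476 + $19,094 + $34,821 + $24,819 = $220,317.
$210,000 < $220,317 ≤ $230,000, so Band 2 applies.

Band 2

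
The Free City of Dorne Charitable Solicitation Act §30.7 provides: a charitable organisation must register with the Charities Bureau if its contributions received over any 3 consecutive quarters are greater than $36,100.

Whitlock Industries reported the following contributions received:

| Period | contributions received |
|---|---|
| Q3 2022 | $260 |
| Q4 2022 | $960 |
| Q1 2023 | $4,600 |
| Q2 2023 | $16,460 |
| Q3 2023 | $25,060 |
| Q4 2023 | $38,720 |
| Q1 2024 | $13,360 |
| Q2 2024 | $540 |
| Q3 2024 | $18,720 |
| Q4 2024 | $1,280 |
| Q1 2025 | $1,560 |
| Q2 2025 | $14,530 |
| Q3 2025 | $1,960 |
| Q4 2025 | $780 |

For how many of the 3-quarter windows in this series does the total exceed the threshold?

4

Q3 2022–Q1 2023: $260 + $960 + $4,600 = $5,820 (under)
Q4 2022–Q2 2023: $960 + $4,600 + $16,460 = $22,020 (under)
Q1 2023–Q3 2023: $4,600 + $16,460 + $25,060 = $46,120 (over)
Q2 2023–Q4 2023: $16,460 + $25,060 + $38,720 = $80,240 (over)
Q3 2023–Q1 2024: $25,060 + $38,720 + $13,360 = $77,140 (over)
Q4 2023–Q2 2024: $38,720 + $13,360 + $540 = $52,620 (over)
Q1 2024–Q3 2024: $13,360 + $540 + $18,720 = $32,620 (under)
Q2 2024–Q4 2024: $540 + $18,720 + $1,280 = $20,540 (under)
Q3 2024–Q1 2025: $18,720 + $1,280 + $1,560 = $21,560 (under)
Q4 2024–Q2 2025: $1,280 + $1,560 + $14,530 = $17,370 (under)
Q1 2025–Q3 2025: $1,560 + $14,530 + $1,960 = $18,050 (under)
Q2 2025–Q4 2025: $14,530 + $1,960 + $780 = $17,270 (under)
4 windows exceed the threshold.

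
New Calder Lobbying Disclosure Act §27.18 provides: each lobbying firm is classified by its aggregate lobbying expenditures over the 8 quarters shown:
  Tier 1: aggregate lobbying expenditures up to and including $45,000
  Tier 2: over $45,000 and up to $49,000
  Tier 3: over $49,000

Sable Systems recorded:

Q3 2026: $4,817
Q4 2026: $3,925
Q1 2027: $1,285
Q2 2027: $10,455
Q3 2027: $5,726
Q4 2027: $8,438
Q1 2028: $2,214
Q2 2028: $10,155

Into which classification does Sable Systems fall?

Aggregate lobbying expenditures: $4,817 + $3,925 + $1,285 + $10,455 + $5,726 + $8,438 + $2,214 + $10,155 = $47,015.
$45,000 < $47,015 ≤ $49,000, so Tier 2 applies.

Tier 2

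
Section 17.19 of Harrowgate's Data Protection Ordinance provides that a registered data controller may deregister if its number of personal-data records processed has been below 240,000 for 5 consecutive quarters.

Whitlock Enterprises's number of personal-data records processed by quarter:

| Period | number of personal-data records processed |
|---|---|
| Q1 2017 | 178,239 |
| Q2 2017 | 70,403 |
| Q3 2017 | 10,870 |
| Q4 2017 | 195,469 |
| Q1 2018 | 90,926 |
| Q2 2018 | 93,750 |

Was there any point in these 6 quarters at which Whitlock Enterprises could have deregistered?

Yes

Quarters below 240,000: Q1 2017, Q2 2017, Q3 2017, Q4 2017, Q1 2018, Q2 2018.
Longest run of consecutive quarters below the threshold: 6.
6 ≥ 5, so Whitlock Enterprises became eligible.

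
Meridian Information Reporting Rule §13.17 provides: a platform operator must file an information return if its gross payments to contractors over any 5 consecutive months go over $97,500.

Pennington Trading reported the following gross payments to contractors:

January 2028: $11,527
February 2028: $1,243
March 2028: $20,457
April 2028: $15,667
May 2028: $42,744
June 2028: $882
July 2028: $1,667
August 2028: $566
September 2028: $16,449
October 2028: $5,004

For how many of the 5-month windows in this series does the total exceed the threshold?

January 2028–May 2028: $11,527 + $1,243 + $20,457 + $15,667 + $42,744 = $91,638 (under)
February 2028–June 2028: $1,243 + $20,457 + $15,667 + $42,744 + $882 = $80,993 (under)
March 2028–July 2028: $20,457 + $15,667 + $42,744 + $882 + $1,667 = $81,417 (under)
April 2028–August 2028: $15,667 + $42,744 + $882 + $1,667 + $566 = $61,526 (under)
May 2028–September 2028: $42,744 + $882 + $1,667 + $566 + $16,449 = $62,308 (under)
June 2028–October 2028: $882 + $1,667 + $566 + $16,449 + $5,004 = $24,568 (under)
0 windows exceed the threshold.

0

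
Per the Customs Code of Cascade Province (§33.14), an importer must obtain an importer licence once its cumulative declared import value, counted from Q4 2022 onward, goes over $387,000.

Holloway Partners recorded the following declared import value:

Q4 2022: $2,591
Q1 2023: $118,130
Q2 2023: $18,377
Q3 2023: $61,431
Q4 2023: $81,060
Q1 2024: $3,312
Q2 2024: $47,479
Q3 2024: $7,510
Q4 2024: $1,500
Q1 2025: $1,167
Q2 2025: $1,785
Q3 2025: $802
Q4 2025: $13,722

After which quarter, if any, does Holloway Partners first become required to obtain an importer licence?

Through Q4 2022: $2,591
Through Q1 2023: $120,721
Through Q2 2023: $139,098
Through Q3 2023: $200,529
Through Q4 2023: $281,589
Through Q1 2024: $284,901
Through Q2 2024: $332,380
Through Q3 2024: $339,890
Through Q4 2024: $341,390
Through Q1 2025: $342,557
Through Q2 2025: $344,342
Through Q3 2025: $345,144
Through Q4 2025: $358,866
Final cumulative total $358,866 ≤ $387,000; the threshold is never exceeded.

Not triggered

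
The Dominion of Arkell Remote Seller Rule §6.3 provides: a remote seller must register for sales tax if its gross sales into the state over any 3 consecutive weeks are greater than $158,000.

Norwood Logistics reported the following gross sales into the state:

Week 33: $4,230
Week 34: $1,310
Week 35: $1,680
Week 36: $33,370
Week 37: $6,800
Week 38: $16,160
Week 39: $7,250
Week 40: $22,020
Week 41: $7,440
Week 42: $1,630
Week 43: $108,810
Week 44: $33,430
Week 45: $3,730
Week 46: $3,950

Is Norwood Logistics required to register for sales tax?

Week 33–Week 35: $4,230 + $1,310 + $1,680 = $7,220 (under)
Week 34–Week 36: $1,310 + $1,680 + $33,370 = $36,360 (under)
Week 35–Week 37: $1,680 + $33,370 + $6,800 = $41,850 (under)
Week 36–Week 38: $33,370 + $6,800 + $16,160 = $56,330 (under)
Week 37–Week 39: $6,800 + $16,160 + $7,250 = $30,210 (under)
Week 38–Week 40: $16,160 + $7,250 + $22,020 = $45,430 (under)
Week 39–Week 41: $7,250 + $22,020 + $7,440 = $36,710 (under)
Week 40–Week 42: $22,020 + $7,440 + $1,630 = $31,090 (under)
Week 41–Week 43: $7,440 + $1,630 + $108,810 = $117,880 (under)
Week 42–Week 44: $1,630 + $108,810 + $33,430 = $143,870 (under)
Week 43–Week 45: $108,810 + $33,430 + $3,730 = $145,970 (under)
Week 44–Week 46: $33,430 + $3,730 + $3,950 = $41,110 (under)
No window exceeds $158,000.

No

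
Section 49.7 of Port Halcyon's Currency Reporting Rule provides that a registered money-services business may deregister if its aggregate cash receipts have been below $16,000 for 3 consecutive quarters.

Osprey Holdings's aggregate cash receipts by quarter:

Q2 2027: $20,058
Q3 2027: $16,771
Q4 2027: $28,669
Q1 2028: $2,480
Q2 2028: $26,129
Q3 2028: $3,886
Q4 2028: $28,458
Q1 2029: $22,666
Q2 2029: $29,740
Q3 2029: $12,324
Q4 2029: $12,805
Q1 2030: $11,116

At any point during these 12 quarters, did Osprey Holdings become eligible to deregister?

Yes

Quarters below $16,000: Q1 2028, Q3 2028, Q3 2029, Q4 2029, Q1 2030.
Longest run of consecutive quarters below the threshold: 3.
3 ≥ 3, so Osprey Holdings became eligible.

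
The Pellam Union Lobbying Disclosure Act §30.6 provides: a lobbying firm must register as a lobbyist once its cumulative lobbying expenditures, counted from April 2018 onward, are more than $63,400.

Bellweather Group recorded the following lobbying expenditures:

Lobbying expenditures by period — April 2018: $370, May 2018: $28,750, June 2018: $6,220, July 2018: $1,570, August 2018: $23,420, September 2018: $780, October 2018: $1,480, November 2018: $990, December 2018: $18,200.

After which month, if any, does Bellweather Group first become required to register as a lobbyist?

November 2018

Through April 2018: $370
Through May 2018: $29,120
Through June 2018: $35,340
Through July 2018: $36,910
Through August 2018: $60,330
Through September 2018: $61,110
Through October 2018: $62,590
Through November 2018: $63,580 ← exceeds threshold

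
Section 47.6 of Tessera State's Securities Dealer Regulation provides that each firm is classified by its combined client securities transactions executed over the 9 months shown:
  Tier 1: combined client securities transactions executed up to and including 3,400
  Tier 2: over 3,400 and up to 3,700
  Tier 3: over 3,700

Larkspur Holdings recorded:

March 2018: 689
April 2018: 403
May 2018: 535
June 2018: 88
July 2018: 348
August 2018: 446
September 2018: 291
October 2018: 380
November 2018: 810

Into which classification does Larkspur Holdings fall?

Tier 3

Combined client securities transactions executed: 689 + 403 + 535 + 88 + 348 + 446 + 291 + 380 + 810 = 3,990.
3,990 > 3,700, so Tier 3 applies.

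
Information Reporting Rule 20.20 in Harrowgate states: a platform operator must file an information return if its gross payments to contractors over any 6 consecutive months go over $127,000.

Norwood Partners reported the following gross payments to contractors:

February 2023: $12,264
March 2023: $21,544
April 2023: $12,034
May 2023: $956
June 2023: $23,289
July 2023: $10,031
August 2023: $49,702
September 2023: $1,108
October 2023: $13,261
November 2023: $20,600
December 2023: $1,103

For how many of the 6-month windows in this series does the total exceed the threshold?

February 2023–July 2023: $12,264 + $21,544 + $12,034 + $956 + $23,289 + $10,031 = $80,118 (under)
March 2023–August 2023: $21,544 + $12,034 + $956 + $23,289 + $10,031 + $49,702 = $117,556 (under)
April 2023–September 2023: $12,034 + $956 + $23,289 + $10,031 + $49,702 + $1,108 = $97,120 (under)
May 2023–October 2023: $956 + $23,289 + $10,031 + $49,702 + $1,108 + $13,261 = $98,347 (under)
June 2023–November 2023: $23,289 + $10,031 + $49,702 + $1,108 + $13,261 + $20,600 = $117,991 (under)
July 2023–December 2023: $10,031 + $49,702 + $1,108 + $13,261 + $20,600 + $1,103 = $95,805 (under)
0 windows exceed the threshold.

0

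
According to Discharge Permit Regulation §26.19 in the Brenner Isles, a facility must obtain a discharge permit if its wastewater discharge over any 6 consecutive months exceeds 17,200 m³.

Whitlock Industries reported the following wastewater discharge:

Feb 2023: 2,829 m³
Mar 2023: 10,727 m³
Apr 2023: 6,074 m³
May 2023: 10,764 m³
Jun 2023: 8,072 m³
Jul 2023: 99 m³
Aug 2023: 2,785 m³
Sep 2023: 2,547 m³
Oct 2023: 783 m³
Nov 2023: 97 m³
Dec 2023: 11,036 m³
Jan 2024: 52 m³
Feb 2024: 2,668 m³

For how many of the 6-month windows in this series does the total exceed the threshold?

Feb 2023–Jul 2023: 2,829 m³ + 10,727 m³ + 6,074 m³ + 10,764 m³ + 8,072 m³ + 99 m³ = 38,565 m³ (over)
Mar 2023–Aug 2023: 10,727 m³ + 6,074 m³ + 10,764 m³ + 8,072 m³ + 99 m³ + 2,785 m³ = 38,521 m³ (over)
Apr 2023–Sep 2023: 6,074 m³ + 10,764 m³ + 8,072 m³ + 99 m³ + 2,785 m³ + 2,547 m³ = 30,341 m³ (over)
May 2023–Oct 2023: 10,764 m³ + 8,072 m³ + 99 m³ + 2,785 m³ + 2,547 m³ + 783 m³ = 25,050 m³ (over)
Jun 2023–Nov 2023: 8,072 m³ + 99 m³ + 2,785 m³ + 2,547 m³ + 783 m³ + 97 m³ = 14,383 m³ (under)
Jul 2023–Dec 2023: 99 m³ + 2,785 m³ + 2,547 m³ + 783 m³ + 97 m³ + 11,036 m³ = 17,347 m³ (over)
Aug 2023–Jan 2024: 2,785 m³ + 2,547 m³ + 783 m³ + 97 m³ + 11,036 m³ + 52 m³ = 17,300 m³ (over)
Sep 2023–Feb 2024: 2,547 m³ + 783 m³ + 97 m³ + 11,036 m³ + 52 m³ + 2,668 m³ = 17,183 m³ (under)
6 windows exceed the threshold.

6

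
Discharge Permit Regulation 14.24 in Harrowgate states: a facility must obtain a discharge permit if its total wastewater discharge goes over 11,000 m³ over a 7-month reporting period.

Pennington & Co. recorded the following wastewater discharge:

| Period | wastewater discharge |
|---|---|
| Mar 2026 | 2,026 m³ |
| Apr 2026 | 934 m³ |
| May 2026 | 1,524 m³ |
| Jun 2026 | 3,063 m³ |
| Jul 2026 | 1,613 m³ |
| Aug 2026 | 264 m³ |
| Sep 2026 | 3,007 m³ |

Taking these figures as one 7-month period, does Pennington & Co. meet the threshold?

Total wastewater discharge: 2,026 m³ + 934 m³ + 1,524 m³ + 3,063 m³ + 1,613 m³ + 264 m³ + 3,007 m³ = 12,431 m³.
12,431 m³ > 11,000 m³, so the threshold is exceeded.

Yes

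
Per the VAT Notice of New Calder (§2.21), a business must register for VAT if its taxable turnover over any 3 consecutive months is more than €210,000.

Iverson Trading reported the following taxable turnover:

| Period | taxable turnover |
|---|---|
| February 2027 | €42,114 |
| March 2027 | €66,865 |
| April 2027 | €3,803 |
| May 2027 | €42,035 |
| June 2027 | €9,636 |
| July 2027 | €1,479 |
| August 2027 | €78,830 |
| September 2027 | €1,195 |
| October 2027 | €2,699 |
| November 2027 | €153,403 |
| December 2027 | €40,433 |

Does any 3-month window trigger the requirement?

February 2027–April 2027: €42,114 + €66,865 + €3,803 = €112,782 (under)
March 2027–May 2027: €66,865 + €3,803 + €42,035 = €112,703 (under)
April 2027–June 2027: €3,803 + €42,035 + €9,636 = €55,474 (under)
May 2027–July 2027: €42,035 + €9,636 + €1,479 = €53,150 (under)
June 2027–August 2027: €9,636 + €1,479 + €78,830 = €89,945 (under)
July 2027–September 2027: €1,479 + €78,830 + €1,195 = €81,504 (under)
August 2027–October 2027: €78,830 + €1,195 + €2,699 = €82,724 (under)
September 2027–November 2027: €1,195 + €2,699 + €153,403 = €157,297 (under)
October 2027–December 2027: €2,699 + €153,403 + €40,433 = €196,535 (under)
No window exceeds €210,000.

No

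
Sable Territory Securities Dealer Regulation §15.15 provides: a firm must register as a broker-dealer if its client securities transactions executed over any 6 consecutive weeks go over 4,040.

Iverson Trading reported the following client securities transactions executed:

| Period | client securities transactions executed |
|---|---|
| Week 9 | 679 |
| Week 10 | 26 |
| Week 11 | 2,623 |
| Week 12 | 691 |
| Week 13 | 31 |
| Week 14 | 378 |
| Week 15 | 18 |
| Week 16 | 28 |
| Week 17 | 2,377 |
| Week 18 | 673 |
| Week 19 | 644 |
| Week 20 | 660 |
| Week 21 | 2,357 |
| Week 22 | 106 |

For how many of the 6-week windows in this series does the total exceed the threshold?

Week 9–Week 14: 679 + 26 + 2,623 + 691 + 31 + 378 = 4,428 (over)
Week 10–Week 15: 26 + 2,623 + 691 + 31 + 378 + 18 = 3,767 (under)
Week 11–Week 16: 2,623 + 691 + 31 + 378 + 18 + 28 = 3,769 (under)
Week 12–Week 17: 691 + 31 + 378 + 18 + 28 + 2,377 = 3,523 (under)
Week 13–Week 18: 31 + 378 + 18 + 28 + 2,377 + 673 = 3,505 (under)
Week 14–Week 19: 378 + 18 + 28 + 2,377 + 673 + 644 = 4,118 (over)
Week 15–Week 20: 18 + 28 + 2,377 + 673 + 644 + 660 = 4,400 (over)
Week 16–Week 21: 28 + 2,377 + 673 + 644 + 660 + 2,357 = 6,739 (over)
Week 17–Week 22: 2,377 + 673 + 644 + 660 + 2,357 + 106 = 6,817 (over)
5 windows exceed the threshold.

5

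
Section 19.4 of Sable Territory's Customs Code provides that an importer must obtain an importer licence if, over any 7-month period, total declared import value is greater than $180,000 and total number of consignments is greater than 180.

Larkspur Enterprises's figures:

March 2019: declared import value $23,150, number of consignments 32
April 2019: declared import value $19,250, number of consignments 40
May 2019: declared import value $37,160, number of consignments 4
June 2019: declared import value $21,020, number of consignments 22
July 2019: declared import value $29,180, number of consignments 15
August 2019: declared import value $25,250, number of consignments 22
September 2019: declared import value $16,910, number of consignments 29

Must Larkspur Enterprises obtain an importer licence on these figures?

Total declared import value: $23,150 + $19,250 + $37,160 + $21,020 + $29,180 + $25,250 + $16,910 = $171,920 (≤ $180,000).
Total number of consignments: 32 + 40 + 4 + 22 + 15 + 22 + 29 = 164 (≤ 180).
The test is 'and': the rule requires both, and at least one is not exceeded.

No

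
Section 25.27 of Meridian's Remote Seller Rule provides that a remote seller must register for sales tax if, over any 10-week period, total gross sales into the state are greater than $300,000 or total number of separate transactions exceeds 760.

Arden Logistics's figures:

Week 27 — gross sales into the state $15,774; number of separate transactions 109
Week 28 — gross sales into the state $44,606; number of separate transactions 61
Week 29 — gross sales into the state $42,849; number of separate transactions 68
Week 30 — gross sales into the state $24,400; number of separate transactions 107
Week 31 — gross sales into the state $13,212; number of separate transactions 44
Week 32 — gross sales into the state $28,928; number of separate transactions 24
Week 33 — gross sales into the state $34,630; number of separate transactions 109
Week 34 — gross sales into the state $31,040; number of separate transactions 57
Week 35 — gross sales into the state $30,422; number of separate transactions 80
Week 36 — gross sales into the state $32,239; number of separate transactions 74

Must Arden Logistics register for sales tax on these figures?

Total gross sales into the state: $15,774 + $44,606 + $42,849 + $24,400 + $13,212 + $28,928 + $34,630 + $31,040 + $30,422 + $32,239 = $298,100 (≤ $300,000).
Total number of separate transactions: 109 + 61 + 68 + 107 + 44 + 24 + 109 + 57 + 80 + 74 = 733 (≤ 760).
The test is 'or': neither threshold is exceeded.

No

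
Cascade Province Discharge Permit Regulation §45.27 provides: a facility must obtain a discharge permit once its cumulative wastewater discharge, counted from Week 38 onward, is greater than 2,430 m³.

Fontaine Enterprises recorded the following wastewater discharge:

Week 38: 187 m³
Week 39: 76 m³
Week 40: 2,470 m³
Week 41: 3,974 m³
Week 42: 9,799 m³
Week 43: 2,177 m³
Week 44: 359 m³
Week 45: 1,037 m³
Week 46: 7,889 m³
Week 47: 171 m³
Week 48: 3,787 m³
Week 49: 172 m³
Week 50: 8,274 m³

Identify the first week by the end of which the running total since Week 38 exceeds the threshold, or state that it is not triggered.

Through Week 38: 187 m³
Through Week 39: 263 m³
Through Week 40: 2,733 m³ ← exceeds threshold

Week 40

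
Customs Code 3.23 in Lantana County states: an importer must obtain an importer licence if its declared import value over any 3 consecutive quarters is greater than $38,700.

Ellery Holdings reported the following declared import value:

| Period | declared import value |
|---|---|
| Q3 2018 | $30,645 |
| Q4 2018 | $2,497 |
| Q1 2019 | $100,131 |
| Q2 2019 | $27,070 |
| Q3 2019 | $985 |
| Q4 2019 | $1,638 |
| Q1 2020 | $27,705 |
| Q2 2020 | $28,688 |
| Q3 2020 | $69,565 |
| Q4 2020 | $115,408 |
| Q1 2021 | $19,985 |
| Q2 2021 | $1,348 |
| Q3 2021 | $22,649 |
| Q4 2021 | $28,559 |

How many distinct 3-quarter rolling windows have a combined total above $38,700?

10

Q3 2018–Q1 2019: $30,645 + $2,497 + $100,131 = $133,273 (over)
Q4 2018–Q2 2019: $2,497 + $100,131 + $27,070 = $129,698 (over)
Q1 2019–Q3 2019: $100,131 + $27,070 + $985 = $128,186 (over)
Q2 2019–Q4 2019: $27,070 + $985 + $1,638 = $29,693 (under)
Q3 2019–Q1 2020: $985 + $1,638 + $27,705 = $30,328 (under)
Q4 2019–Q2 2020: $1,638 + $27,705 + $28,688 = $58,031 (over)
Q1 2020–Q3 2020: $27,705 + $28,688 + $69,565 = $125,958 (over)
Q2 2020–Q4 2020: $28,688 + $69,565 + $115,408 = $213,661 (over)
Q3 2020–Q1 2021: $69,565 + $115,408 + $19,985 = $204,958 (over)
Q4 2020–Q2 2021: $115,408 + $19,985 + $1,348 = $136,741 (over)
Q1 2021–Q3 2021: $19,985 + $1,348 + $22,649 = $43,982 (over)
Q2 2021–Q4 2021: $1,348 + $22,649 + $28,559 = $52,556 (over)
10 windows exceed the threshold.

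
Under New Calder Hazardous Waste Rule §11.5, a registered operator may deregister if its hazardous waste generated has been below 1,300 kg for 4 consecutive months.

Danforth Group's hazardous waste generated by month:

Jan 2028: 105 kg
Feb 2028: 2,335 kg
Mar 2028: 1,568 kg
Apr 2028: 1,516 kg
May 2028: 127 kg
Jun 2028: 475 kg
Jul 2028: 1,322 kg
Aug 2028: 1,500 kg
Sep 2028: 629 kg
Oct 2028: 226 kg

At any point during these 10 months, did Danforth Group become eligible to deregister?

No

Months below 1,300 kg: Jan 2028, May 2028, Jun 2028, Sep 2028, Oct 2028.
Longest run of consecutive months below the threshold: 2.
2 < 4, so Danforth Group never became eligible.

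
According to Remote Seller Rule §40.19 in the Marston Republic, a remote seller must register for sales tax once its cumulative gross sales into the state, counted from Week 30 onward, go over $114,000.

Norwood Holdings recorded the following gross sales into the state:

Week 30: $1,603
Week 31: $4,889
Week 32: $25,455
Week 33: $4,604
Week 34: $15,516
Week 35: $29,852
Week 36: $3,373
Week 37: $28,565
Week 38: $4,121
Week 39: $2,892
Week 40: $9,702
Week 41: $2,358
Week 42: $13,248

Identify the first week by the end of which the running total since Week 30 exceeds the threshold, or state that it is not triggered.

Through Week 30: $1,603
Through Week 31: $6,492
Through Week 32: $31,947
Through Week 33: $36,551
Through Week 34: $52,067
Through Week 35: $81,919
Through Week 36: $85,292
Through Week 37: $113,857
Through Week 38: $117,978 ← exceeds threshold

Week 38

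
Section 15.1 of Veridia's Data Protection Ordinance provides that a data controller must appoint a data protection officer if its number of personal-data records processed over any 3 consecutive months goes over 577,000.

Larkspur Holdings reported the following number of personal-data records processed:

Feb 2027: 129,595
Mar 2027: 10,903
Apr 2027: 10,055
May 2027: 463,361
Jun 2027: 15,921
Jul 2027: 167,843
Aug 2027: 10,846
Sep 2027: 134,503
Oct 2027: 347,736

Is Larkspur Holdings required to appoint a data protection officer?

Yes

Feb 2027–Apr 2027: 129,595 + 10,903 + 10,055 = 150,553 (under)
Mar 2027–May 2027: 10,903 + 10,055 + 463,361 = 484,319 (under)
Apr 2027–Jun 2027: 10,055 + 463,361 + 15,921 = 489,337 (under)
May 2027–Jul 2027: 463,361 + 15,921 + 167,843 = 647,125 (over)
Jun 2027–Aug 2027: 15,921 + 167,843 + 10,846 = 194,610 (under)
Jul 2027–Sep 2027: 167,843 + 10,846 + 134,503 = 313,192 (under)
Aug 2027–Oct 2027: 10,846 + 134,503 + 347,736 = 493,085 (under)
At least one window exceeds 577,000.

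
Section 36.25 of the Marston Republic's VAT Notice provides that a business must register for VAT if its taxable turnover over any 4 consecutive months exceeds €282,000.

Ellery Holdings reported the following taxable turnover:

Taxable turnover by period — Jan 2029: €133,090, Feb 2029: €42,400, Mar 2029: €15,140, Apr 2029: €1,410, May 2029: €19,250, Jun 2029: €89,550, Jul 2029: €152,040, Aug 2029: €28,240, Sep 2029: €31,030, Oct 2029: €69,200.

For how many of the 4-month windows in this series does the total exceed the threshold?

Jan 2029–Apr 2029: €133,090 + €42,400 + €15,140 + €1,410 = €192,040 (under)
Feb 2029–May 2029: €42,400 + €15,140 + €1,410 + €19,250 = €78,200 (under)
Mar 2029–Jun 2029: €15,140 + €1,410 + €19,250 + €89,550 = €125,350 (under)
Apr 2029–Jul 2029: €1,410 + €19,250 + €89,550 + €152,040 = €262,250 (under)
May 2029–Aug 2029: €19,250 + €89,550 + €152,040 + €28,240 = €289,080 (over)
Jun 2029–Sep 2029: €89,550 + €152,040 + €28,240 + €31,030 = €300,860 (over)
Jul 2029–Oct 2029: €152,040 + €28,240 + €31,030 + €69,200 = €280,510 (under)
2 windows exceed the threshold.

2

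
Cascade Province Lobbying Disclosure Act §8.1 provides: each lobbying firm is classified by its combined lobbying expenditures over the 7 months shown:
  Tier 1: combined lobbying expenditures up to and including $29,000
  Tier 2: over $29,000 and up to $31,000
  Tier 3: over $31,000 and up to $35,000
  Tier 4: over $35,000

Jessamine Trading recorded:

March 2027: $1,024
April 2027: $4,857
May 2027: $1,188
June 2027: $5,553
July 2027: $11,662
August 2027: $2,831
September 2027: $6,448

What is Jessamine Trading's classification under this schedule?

Tier 3

Combined lobbying expenditures: $1,024 + $4,857 + $1,188 + $5,553 + $11,662 + $2,831 + $6,448 = $33,563.
$31,000 < $33,563 ≤ $35,000, so Tier 3 applies.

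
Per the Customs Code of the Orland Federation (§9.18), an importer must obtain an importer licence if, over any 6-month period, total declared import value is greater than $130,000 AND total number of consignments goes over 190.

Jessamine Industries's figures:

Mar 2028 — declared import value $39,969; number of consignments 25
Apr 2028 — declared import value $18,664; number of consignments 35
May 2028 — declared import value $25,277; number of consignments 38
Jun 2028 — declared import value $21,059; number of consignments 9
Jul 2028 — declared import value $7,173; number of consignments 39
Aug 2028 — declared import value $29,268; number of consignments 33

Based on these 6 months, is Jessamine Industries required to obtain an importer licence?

Total declared import value: $39,969 + $18,664 + $25,277 + $21,059 + $7,173 + $29,268 = $141,410 (> $130,000).
Total number of consignments: 25 + 35 + 38 + 9 + 39 + 33 = 179 (≤ 190).
The test is 'and': the rule requires both, and at least one is not exceeded.

No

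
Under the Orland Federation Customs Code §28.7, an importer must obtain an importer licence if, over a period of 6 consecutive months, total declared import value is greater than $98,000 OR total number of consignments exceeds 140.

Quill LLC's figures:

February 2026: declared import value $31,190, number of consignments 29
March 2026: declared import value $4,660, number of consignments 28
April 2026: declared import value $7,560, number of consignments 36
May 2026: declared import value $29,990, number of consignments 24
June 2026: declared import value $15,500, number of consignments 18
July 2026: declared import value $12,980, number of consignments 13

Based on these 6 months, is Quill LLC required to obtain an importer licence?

Total declared import value: $31,190 + $4,660 + $7,560 + $29,990 + $15,500 + $12,980 = $101,880 (> $98,000).
Total number of consignments: 29 + 28 + 36 + 24 + 18 + 13 = 148 (> 140).
The test is 'or': at least one threshold is exceeded.

Yes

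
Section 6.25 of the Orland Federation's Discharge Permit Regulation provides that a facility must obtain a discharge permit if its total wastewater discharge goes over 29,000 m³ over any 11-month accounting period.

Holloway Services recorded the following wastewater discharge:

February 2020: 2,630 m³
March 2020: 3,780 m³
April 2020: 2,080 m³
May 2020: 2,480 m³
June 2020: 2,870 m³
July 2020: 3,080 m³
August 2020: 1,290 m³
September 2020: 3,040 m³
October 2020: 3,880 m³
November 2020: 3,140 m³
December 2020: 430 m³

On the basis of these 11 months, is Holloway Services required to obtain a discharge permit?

No

Total wastewater discharge: 2,630 m³ + 3,780 m³ + 2,080 m³ + 2,480 m³ + 2,870 m³ + 3,080 m³ + 1,290 m³ + 3,040 m³ + 3,880 m³ + 3,140 m³ + 430 m³ = 28,700 m³.
28,700 m³ ≤ 29,000 m³, so the threshold is not exceeded.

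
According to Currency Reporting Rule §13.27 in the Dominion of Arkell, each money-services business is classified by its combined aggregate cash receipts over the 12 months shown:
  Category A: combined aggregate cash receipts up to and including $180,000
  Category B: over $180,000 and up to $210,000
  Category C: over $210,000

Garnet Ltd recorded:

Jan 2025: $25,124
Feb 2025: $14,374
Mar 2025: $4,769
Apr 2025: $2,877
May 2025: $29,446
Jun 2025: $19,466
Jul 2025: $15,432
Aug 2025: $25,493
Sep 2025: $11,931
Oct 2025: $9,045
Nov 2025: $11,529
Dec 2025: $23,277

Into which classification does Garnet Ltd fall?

Category B

Combined aggregate cash receipts: $25,124 + $14,374 + $4,769 + $2,877 + $29,446 + $19,466 + $15,432 + $25,493 + $11,931 + $9,045 + $11,529 + $23,277 = $192,763.
$180,000 < $192,763 ≤ $210,000, so Category B applies.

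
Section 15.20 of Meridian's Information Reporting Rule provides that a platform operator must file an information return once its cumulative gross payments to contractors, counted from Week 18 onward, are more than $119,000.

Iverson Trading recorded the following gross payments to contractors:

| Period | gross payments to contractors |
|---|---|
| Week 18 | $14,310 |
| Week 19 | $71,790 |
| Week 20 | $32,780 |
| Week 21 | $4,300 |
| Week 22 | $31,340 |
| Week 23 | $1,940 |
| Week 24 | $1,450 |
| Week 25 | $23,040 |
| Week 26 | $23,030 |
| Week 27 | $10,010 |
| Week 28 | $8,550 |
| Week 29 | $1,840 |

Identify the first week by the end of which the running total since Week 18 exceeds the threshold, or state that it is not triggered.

Week 21

Through Week 18: $14,310
Through Week 19: $86,100
Through Week 20: $118,880
Through Week 21: $123,180 ← exceeds threshold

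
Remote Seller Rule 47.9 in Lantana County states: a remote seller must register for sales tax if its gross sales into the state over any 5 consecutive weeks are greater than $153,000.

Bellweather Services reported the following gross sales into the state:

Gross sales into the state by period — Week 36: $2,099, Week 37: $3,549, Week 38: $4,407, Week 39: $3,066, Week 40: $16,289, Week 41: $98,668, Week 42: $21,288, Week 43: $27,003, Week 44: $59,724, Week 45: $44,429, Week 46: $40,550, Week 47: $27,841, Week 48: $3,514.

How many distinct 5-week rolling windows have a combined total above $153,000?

6

Week 36–Week 40: $2,099 + $3,549 + $4,407 + $3,066 + $16,289 = $29,410 (under)
Week 37–Week 41: $3,549 + $4,407 + $3,066 + $16,289 + $98,668 = $125,979 (under)
Week 38–Week 42: $4,407 + $3,066 + $16,289 + $98,668 + $21,288 = $143,718 (under)
Week 39–Week 43: $3,066 + $16,289 + $98,668 + $21,288 + $27,003 = $166,314 (over)
Week 40–Week 44: $16,289 + $98,668 + $21,288 + $27,003 + $59,724 = $222,972 (over)
Week 41–Week 45: $98,668 + $21,288 + $27,003 + $59,724 + $44,429 = $251,112 (over)
Week 42–Week 46: $21,288 + $27,003 + $59,724 + $44,429 + $40,550 = $192,994 (over)
Week 43–Week 47: $27,003 + $59,724 + $44,429 + $40,550 + $27,841 = $199,547 (over)
Week 44–Week 48: $59,724 + $44,429 + $40,550 + $27,841 + $3,514 = $176,058 (over)
6 windows exceed the threshold.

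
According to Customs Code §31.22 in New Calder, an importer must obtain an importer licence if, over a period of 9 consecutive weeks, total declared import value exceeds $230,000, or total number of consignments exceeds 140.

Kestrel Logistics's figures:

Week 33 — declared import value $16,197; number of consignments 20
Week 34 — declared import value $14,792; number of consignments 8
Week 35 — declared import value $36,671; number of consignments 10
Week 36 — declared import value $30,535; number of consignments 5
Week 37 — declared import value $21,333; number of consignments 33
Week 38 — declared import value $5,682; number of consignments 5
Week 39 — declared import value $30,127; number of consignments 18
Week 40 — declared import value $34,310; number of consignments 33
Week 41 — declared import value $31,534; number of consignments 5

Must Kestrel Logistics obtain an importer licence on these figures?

Total declared import value: $16,197 + $14,792 + $36,671 + $30,535 + $21,333 + $5,682 + $30,127 + $34,310 + $31,534 = $221,181 (≤ $230,000).
Total number of consignments: 20 + 8 + 10 + 5 + 33 + 5 + 18 + 33 + 5 = 137 (≤ 140).
The test is 'or': neither threshold is exceeded.

No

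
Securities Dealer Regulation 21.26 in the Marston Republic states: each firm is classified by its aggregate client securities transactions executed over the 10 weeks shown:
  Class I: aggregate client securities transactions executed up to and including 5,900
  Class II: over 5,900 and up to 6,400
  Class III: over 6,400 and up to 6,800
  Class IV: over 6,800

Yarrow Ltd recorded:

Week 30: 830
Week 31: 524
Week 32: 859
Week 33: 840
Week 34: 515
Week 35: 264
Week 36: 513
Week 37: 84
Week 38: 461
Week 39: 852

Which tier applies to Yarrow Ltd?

Aggregate client securities transactions executed: 830 + 524 + 859 + 840 + 515 + 264 + 513 + 84 + 461 + 852 = 5,742.
5,742 ≤ 5,900, so Class I applies.

Class I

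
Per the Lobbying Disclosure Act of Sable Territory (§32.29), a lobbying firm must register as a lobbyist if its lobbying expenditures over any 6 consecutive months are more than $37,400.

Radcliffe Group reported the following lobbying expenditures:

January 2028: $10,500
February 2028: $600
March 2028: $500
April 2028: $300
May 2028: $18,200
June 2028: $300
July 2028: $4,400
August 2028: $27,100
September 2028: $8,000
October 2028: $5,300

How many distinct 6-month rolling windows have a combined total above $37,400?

3

January 2028–June 2028: $10,500 + $600 + $500 + $300 + $18,200 + $300 = $30,400 (under)
February 2028–July 2028: $600 + $500 + $300 + $18,200 + $300 + $4,400 = $24,300 (under)
March 2028–August 2028: $500 + $300 + $18,200 + $300 + $4,400 + $27,100 = $50,800 (over)
April 2028–September 2028: $300 + $18,200 + $300 + $4,400 + $27,100 + $8,000 = $58,300 (over)
May 2028–October 2028: $18,200 + $300 + $4,400 + $27,100 + $8,000 + $5,300 = $63,300 (over)
3 windows exceed the threshold.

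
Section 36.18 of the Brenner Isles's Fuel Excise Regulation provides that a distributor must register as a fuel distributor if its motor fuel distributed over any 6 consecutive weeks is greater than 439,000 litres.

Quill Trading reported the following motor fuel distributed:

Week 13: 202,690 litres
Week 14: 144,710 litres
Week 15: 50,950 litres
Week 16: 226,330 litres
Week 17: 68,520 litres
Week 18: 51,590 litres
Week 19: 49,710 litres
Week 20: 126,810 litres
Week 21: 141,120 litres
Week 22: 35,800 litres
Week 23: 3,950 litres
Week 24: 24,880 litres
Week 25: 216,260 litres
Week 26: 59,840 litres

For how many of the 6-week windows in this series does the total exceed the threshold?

Week 13–Week 18: 202,690 litres + 144,710 litres + 50,950 litres + 226,330 litres + 68,520 litres + 51,590 litres = 744,790 litres (over)
Week 14–Week 19: 144,710 litres + 50,950 litres + 226,330 litres + 68,520 litres + 51,590 litres + 49,710 litres = 591,810 litres (over)
Week 15–Week 20: 50,950 litres + 226,330 litres + 68,520 litres + 51,590 litres + 49,710 litres + 126,810 litres = 573,910 litres (over)
Week 16–Week 21: 226,330 litres + 68,520 litres + 51,590 litres + 49,710 litres + 126,810 litres + 141,120 litres = 664,080 litres (over)
Week 17–Week 22: 68,520 litres + 51,590 litres + 49,710 litres + 126,810 litres + 141,120 litres + 35,800 litres = 473,550 litres (over)
Week 18–Week 23: 51,590 litres + 49,710 litres + 126,810 litres + 141,120 litres + 35,800 litres + 3,950 litres = 408,980 litres (under)
Week 19–Week 24: 49,710 litres + 126,810 litres + 141,120 litres + 35,800 litres + 3,950 litres + 24,880 litres = 382,270 litres (under)
Week 20–Week 25: 126,810 litres + 141,120 litres + 35,800 litres + 3,950 litres + 24,880 litres + 216,260 litres = 548,820 litres (over)
Week 21–Week 26: 141,120 litres + 35,800 litres + 3,950 litres + 24,880 litres + 216,260 litres + 59,840 litres = 481,850 litres (over)
7 windows exceed the threshold.

7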